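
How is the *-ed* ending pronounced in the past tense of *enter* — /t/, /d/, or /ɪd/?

/d/

The stem *enter* ends in a voiced sound other than /d/.
The -ed suffix is realized as /ɪd/ after /t, d/; as /t/ after other voiceless consonants; and as /d/ after other voiced sounds.
So -ed on *enter* is pronounced /d/.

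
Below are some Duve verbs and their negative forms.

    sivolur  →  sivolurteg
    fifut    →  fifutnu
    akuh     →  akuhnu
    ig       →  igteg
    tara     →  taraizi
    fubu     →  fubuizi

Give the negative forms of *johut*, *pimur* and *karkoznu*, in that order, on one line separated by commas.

The pattern is voicing of the final sound: -nu when the stem ends in a voiceless consonant (*fifut*, *akuh*); -teg when the stem ends in a voiced consonant (*sivolur*, *ig*); -izi when the stem ends in a vowel (*tara*, *fubu*).
Since the final sound of *johut* is /t/ (a voiceless consonant), it takes -nu, giving *johutnu*.
The final sound of *pimur* is /r/, which is a voiced consonant, so the suffix is -teg, giving *pimurteg*.
The final sound of *karkoznu* is /u/, which is a vowel, so the suffix is -izi, giving *karkoznuizi*.

johutnu, pimurteg, karkoznuizi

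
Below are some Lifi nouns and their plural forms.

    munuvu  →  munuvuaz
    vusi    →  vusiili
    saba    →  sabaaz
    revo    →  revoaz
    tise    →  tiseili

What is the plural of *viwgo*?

The suffix is conditioned by the last vowel: -ili when the last vowel of the stem is a front vowel (*vusi*, *tise*); -az when the last vowel of the stem is a back vowel (*munuvu*, *saba*, *revo*).
*viwgo*: last vowel = /o/, a back vowel → -az → *viwgoaz*.

viwgoaz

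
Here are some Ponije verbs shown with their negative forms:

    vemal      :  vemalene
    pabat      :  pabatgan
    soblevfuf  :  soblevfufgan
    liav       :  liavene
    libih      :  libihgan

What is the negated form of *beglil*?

beglilene

The suffix is conditioned by the final consonant: -gan when the stem ends in a voiceless consonant (*pabat*, *soblevfuf*, *libih*); -ene when the stem ends in a voiced consonant (*vemal*, *liav*).
Since the final consonant of *beglil* is /l/ (voiced), it takes -ene, giving *beglilene*.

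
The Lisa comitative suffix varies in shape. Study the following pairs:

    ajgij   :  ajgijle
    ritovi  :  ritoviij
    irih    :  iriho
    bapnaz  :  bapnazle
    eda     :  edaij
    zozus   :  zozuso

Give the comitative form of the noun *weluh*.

weluho

The suffix is conditioned by the final sound: -o when the stem ends in a voiceless consonant (*irih*, *zozus*); -le when the stem ends in a voiced consonant (*ajgij*, *bapnaz*); -ij when the stem ends in a vowel (*ritovi*, *eda*).
*weluh* — final sound /h/ (a voiceless consonant) → -o → *weluho*.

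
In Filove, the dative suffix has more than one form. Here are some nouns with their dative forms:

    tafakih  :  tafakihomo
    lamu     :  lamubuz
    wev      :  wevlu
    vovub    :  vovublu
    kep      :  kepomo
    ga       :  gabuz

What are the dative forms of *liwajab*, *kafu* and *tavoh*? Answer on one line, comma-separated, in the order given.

The pattern is voicing of the final sound: -omo when the stem ends in a voiceless consonant (*tafakih*, *kep*); -lu when the stem ends in a voiced consonant (*wev*, *vovub*); -buz when the stem ends in a vowel (*lamu*, *ga*).
The final sound of *liwajab* is /b/, which is a voiced consonant, so the suffix is -lu, giving *liwajablu*.
The final sound of *kafu* is /u/, which is a vowel, so the suffix is -buz, giving *kafubuz*.
*tavoh*: final sound = /h/, a voiceless consonant → -omo → *tavohomo*.

liwajablu, kafubuz, tavohomo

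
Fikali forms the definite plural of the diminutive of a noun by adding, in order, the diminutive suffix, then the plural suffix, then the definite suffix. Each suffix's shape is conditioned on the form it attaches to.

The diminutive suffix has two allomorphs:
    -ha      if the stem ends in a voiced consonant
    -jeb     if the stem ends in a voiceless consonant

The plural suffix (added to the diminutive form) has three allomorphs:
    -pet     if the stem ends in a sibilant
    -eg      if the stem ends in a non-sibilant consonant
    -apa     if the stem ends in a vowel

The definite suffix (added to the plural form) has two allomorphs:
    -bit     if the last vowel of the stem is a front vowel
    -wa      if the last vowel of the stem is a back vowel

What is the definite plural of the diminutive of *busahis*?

*busahis* — final consonant /s/ (voiceless) → -jeb → *busahisjeb*.
Since the final sound of the diminutive form *busahisjeb* is /b/ (a non-sibilant consonant), it takes -eg, giving *busahisjebeg*.
The last vowel of the plural form *busahisjebeg* is /e/, which is a front vowel, so the definite suffix is -bit, giving *busahisjebegbit*.

busahisjebegbit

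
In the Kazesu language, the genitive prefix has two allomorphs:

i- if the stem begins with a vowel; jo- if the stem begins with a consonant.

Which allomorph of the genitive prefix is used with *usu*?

*usu* — first sound /u/ (a vowel) → i-.

i-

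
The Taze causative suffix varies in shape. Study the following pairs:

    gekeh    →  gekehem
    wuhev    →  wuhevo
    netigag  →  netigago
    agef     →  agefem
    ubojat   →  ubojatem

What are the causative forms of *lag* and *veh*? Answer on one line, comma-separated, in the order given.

lago, vehem

The suffix is conditioned by the final consonant: -em when the stem ends in a voiceless consonant (*gekeh*, *agef*, *ubojat*); -o when the stem ends in a voiced consonant (*wuhev*, *netigag*).
*lag*: final consonant = /g/, voiced → -o → *lago*.
Since the final consonant of *veh* is /h/ (voiceless), it takes -em, giving *vehem*.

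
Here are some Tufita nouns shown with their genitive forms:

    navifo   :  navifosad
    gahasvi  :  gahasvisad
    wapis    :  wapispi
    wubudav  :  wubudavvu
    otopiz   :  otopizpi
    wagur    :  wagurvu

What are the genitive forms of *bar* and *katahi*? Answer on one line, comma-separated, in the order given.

The suffix is conditioned by the final sound: -pi when the stem ends in a sibilant (*wapis*, *otopiz*); -vu when the stem ends in a non-sibilant consonant (*wubudav*, *wagur*); -sad when the stem ends in a vowel (*navifo*, *gahasvi*).
The final sound of *bar* is /r/, which is a non-sibilant consonant, so the suffix is -vu, giving *barvu*.
*katahi* — final sound /i/ (a vowel) → -sad → *katahisad*.

barvu, katahisad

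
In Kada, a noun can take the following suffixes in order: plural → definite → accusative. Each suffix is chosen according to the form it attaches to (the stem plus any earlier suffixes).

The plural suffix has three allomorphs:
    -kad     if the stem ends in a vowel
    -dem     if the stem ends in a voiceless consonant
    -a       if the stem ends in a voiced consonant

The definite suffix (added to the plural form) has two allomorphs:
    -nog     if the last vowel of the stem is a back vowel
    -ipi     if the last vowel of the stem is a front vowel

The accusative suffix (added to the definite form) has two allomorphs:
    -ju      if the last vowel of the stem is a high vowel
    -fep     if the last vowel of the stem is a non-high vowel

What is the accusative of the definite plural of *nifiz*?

nifizanogfep

The final sound of *nifiz* is /z/, which is a voiced consonant, so the plural suffix is -a, giving *nifiza*.
Since the last vowel of the plural form *nifiza* is /a/ (a back vowel), it takes -nog, giving *nifizanog*.
Since the last vowel of the definite form *nifizanog* is /o/ (a non-high vowel), it takes -fep, giving *nifizanogfep*.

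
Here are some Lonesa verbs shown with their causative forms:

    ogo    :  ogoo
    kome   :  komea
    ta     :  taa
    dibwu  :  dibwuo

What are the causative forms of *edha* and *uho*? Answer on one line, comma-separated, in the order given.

edhaa, uhoo

The suffix is conditioned by the last vowel: -o when the last vowel of the stem is a rounded vowel (*ogo*, *dibwu*); -a when the last vowel of the stem is an unrounded vowel (*kome*, *ta*).
Since the last vowel of *edha* is /a/ (an unrounded vowel), it takes -a, giving *edhaa*.
*uho*: last vowel = /o/, a rounded vowel → -o → *uhoo*.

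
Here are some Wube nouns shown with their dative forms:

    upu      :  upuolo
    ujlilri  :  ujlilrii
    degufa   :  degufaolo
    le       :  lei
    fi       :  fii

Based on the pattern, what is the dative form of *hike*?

hikei

The alternation tracks the last vowel of the stem — -i when the last vowel of the stem is a front vowel (*ujlilri*, *le*, *fi*); -olo when the last vowel of the stem is a back vowel (*upu*, *degufa*).
*hike*: last vowel = /e/, a front vowel → -i → *hikei*.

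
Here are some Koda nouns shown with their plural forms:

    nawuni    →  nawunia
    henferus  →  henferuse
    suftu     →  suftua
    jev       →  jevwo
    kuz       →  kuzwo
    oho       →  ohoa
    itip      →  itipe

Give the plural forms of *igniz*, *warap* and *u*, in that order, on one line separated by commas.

The suffix is conditioned by the final sound: -e when the stem ends in a voiceless consonant (*henferus*, *itip*); -wo when the stem ends in a voiced consonant (*jev*, *kuz*); -a when the stem ends in a vowel (*nawuni*, *suftu*, *oho*).
The final sound of *igniz* is /z/, which is a voiced consonant, so the suffix is -wo, giving *ignizwo*.
*warap*: final sound = /p/, a voiceless consonant → -e → *warape*.
The final sound of *u* is /u/, which is a vowel, so the suffix is -a, giving *ua*.

ignizwo, warape, ua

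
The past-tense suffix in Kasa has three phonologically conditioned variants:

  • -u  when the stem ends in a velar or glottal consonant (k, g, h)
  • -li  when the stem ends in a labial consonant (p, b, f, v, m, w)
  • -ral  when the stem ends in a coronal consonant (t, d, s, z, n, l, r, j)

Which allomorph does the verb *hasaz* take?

-ral

*hasaz*: final consonant = /z/, coronal → -ral.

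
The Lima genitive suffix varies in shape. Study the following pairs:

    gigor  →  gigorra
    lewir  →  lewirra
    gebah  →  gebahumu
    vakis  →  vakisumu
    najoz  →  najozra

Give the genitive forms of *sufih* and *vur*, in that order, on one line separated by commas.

The alternation tracks the final consonant of the stem — -umu when the stem ends in a voiceless consonant (*gebah*, *vakis*); -ra when the stem ends in a voiced consonant (*gigor*, *lewir*, *najoz*).
Since the final consonant of *sufih* is /h/ (voiceless), it takes -umu, giving *sufihumu*.
The final consonant of *vur* is /r/, which is voiced, so the suffix is -ra, giving *vurra*.

sufihumu, vurra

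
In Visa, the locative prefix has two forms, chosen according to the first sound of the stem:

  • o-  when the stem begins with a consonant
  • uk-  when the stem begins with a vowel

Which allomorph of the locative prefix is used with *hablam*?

o-

The first sound of *hablam* is /h/, which is a consonant, so the prefix is o-.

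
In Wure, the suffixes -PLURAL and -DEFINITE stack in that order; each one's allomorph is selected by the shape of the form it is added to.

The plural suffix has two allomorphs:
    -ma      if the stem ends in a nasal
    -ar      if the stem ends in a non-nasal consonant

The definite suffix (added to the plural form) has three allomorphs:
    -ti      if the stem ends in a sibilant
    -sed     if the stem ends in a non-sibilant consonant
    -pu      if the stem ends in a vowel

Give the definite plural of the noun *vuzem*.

vuzemmapu

Since the final consonant of *vuzem* is /m/ (a nasal), it takes -ma, giving *vuzemma*.
The plural form *vuzemma*: final sound = /a/, a vowel → -pu → *vuzemmapu*.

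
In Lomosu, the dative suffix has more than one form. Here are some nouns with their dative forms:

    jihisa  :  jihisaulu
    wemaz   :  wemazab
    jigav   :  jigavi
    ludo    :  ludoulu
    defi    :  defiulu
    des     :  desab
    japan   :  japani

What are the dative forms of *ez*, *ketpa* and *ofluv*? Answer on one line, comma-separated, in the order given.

ezab, ketpaulu, ofluvi

The pattern is sibilance of the final sound: -ab when the stem ends in a sibilant (*wemaz*, *des*); -i when the stem ends in a non-sibilant consonant (*jigav*, *japan*); -ulu when the stem ends in a vowel (*jihisa*, *ludo*, *defi*).
The final sound of *ez* is /z/, which is a sibilant, so the suffix is -ab, giving *ezab*.
Since the final sound of *ketpa* is /a/ (a vowel), it takes -ulu, giving *ketpaulu*.
Since the final sound of *ofluv* is /v/ (a non-sibilant consonant), it takes -i, giving *ofluvi*.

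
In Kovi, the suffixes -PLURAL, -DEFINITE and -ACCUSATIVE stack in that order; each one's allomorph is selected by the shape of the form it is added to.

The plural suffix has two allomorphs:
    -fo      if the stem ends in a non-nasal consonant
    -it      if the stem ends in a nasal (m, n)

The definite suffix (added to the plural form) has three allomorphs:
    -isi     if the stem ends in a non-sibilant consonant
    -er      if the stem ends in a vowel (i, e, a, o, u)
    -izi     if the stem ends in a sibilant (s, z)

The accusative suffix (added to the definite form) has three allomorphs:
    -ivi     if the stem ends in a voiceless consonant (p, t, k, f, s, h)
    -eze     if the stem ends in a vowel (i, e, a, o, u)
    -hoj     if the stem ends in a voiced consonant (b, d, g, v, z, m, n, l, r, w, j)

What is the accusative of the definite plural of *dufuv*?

dufuvfoerhoj

*dufuv* — final consonant /v/ (non-nasal) → -fo → *dufuvfo*.
The final sound of the plural form *dufuvfo* is /o/, which is a vowel, so the definite suffix is -er, giving *dufuvfoer*.
The definite form *dufuvfoer*: final sound = /r/, a voiced consonant → -hoj → *dufuvfoerhoj*.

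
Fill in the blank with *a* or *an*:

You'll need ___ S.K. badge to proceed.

an

The indefinite article is chosen by the initial *sound* of the following word, not its spelling.
The initialism *S.K.* is read letter by letter; the first letter, S, is pronounced /ɛs/, which begins with a vowel sound.
So the article is *an*: You'll need an S.K. badge to proceed.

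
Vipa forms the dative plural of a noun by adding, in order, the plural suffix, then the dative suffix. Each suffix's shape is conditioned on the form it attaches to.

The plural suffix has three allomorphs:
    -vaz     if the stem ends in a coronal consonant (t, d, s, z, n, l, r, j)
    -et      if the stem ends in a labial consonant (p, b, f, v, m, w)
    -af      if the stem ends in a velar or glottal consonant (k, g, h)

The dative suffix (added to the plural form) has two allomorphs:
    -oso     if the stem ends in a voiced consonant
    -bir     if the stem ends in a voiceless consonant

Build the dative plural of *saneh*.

*saneh* — final consonant /h/ (velar/glottal) → -af → *sanehaf*.
The plural form *sanehaf*: final consonant = /f/, voiceless → -bir → *sanehafbir*.

sanehafbir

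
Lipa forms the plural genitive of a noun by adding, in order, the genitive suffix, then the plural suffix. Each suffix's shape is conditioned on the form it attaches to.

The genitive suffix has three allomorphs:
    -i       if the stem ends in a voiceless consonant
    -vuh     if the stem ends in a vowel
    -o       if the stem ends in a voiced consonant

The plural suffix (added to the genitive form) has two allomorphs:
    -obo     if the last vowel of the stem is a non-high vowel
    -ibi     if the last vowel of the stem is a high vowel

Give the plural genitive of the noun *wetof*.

wetofiibi

The final sound of *wetof* is /f/, which is a voiceless consonant, so the genitive suffix is -i, giving *wetofi*.
The genitive form *wetofi*: last vowel = /i/, a high vowel → -ibi → *wetofiibi*.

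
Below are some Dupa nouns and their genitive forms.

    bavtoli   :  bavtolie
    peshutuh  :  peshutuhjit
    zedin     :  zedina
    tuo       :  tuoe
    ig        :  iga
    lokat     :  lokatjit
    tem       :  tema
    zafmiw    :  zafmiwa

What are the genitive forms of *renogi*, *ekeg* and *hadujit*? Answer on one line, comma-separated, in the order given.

The alternation tracks the final sound of the stem — -jit when the stem ends in a voiceless consonant (*peshutuh*, *lokat*); -a when the stem ends in a voiced consonant (*zedin*, *ig*, *tem*, *zafmiw*); -e when the stem ends in a vowel (*bavtoli*, *tuo*).
*renogi* — final sound /i/ (a vowel) → -e → *renogie*.
*ekeg*: final sound = /g/, a voiced consonant → -a → *ekega*.
*hadujit* — final sound /t/ (a voiceless consonant) → -jit → *hadujitjit*.

renogie, ekega, hadujitjit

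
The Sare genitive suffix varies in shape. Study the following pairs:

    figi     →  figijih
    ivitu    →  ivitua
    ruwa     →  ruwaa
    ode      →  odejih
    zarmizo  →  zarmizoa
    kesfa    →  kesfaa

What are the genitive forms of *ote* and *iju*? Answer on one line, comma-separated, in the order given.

otejih, ijua

The suffix is conditioned by the last vowel: -jih when the last vowel of the stem is a front vowel (*figi*, *ode*); -a when the last vowel of the stem is a back vowel (*ivitu*, *ruwa*, *zarmizo*, *kesfa*).
*ote*: last vowel = /e/, a front vowel → -jih → *otejih*.
*iju*: last vowel = /u/, a back vowel → -a → *ijua*.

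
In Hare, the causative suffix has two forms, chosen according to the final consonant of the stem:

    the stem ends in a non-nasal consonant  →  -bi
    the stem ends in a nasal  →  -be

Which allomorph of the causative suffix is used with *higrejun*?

-be

*higrejun* — final consonant /n/ (a nasal) → -be.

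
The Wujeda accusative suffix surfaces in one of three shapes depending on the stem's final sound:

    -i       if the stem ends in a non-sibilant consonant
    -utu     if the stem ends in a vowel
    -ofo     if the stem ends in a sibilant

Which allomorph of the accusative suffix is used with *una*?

-utu

*una*: final sound = /a/, a vowel → -utu.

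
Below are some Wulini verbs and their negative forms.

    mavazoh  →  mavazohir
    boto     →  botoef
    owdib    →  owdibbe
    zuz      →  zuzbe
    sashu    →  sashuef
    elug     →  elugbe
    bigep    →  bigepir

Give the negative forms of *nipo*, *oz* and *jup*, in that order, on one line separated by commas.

The pattern is voicing of the final sound: -ir when the stem ends in a voiceless consonant (*mavazoh*, *bigep*); -be when the stem ends in a voiced consonant (*owdib*, *zuz*, *elug*); -ef when the stem ends in a vowel (*boto*, *sashu*).
*nipo*: final sound = /o/, a vowel → -ef → *nipoef*.
The final sound of *oz* is /z/, which is a voiced consonant, so the suffix is -be, giving *ozbe*.
The final sound of *jup* is /p/, which is a voiceless consonant, so the suffix is -ir, giving *jupir*.

nipoef, ozbe, jupir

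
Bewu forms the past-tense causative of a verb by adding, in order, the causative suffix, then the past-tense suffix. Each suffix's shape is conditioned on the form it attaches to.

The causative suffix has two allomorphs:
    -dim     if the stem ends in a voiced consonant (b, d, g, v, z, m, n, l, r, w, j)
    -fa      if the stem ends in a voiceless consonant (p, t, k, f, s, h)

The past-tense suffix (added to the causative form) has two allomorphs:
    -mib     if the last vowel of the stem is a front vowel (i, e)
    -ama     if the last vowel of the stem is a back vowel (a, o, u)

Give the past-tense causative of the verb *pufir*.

*pufir* — final consonant /r/ (voiced) → -dim → *pufirdim*.
The last vowel of the causative form *pufirdim* is /i/, which is a front vowel, so the past-tense suffix is -mib, giving *pufirdimmib*.

pufirdimmib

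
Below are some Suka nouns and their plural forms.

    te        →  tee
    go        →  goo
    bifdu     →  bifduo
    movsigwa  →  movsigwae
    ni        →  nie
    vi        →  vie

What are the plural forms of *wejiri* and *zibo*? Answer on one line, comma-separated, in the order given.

The alternation tracks the last vowel of the stem — -o when the last vowel of the stem is a rounded vowel (*go*, *bifdu*); -e when the last vowel of the stem is an unrounded vowel (*te*, *movsigwa*, *ni*, *vi*).
Since the last vowel of *wejiri* is /i/ (an unrounded vowel), it takes -e, giving *wejirie*.
*zibo* — last vowel /o/ (a rounded vowel) → -o → *ziboo*.

wejirie, ziboo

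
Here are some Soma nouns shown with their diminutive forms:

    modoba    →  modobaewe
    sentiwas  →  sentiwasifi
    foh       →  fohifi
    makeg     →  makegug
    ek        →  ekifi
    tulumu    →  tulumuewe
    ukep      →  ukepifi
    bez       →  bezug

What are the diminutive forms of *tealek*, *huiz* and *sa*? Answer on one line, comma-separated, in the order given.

tealekifi, huizug, saewe

The alternation tracks the final sound of the stem — -ifi when the stem ends in a voiceless consonant (*sentiwas*, *foh*, *ek*, *ukep*); -ug when the stem ends in a voiced consonant (*makeg*, *bez*); -ewe when the stem ends in a vowel (*modoba*, *tulumu*).
*tealek* — final sound /k/ (a voiceless consonant) → -ifi → *tealekifi*.
The final sound of *huiz* is /z/, which is a voiced consonant, so the suffix is -ug, giving *huizug*.
Since the final sound of *sa* is /a/ (a vowel), it takes -ewe, giving *saewe*.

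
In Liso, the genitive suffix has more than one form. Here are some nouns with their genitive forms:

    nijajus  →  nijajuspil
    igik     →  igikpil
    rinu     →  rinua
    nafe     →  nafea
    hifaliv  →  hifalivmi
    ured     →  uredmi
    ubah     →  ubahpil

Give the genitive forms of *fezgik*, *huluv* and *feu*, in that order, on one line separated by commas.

The suffix is conditioned by the final sound: -pil when the stem ends in a voiceless consonant (*nijajus*, *igik*, *ubah*); -mi when the stem ends in a voiced consonant (*hifaliv*, *ured*); -a when the stem ends in a vowel (*rinu*, *nafe*).
*fezgik* — final sound /k/ (a voiceless consonant) → -pil → *fezgikpil*.
Since the final sound of *huluv* is /v/ (a voiced consonant), it takes -mi, giving *huluvmi*.
*feu* — final sound /u/ (a vowel) → -a → *feua*.

fezgikpil, huluvmi, feua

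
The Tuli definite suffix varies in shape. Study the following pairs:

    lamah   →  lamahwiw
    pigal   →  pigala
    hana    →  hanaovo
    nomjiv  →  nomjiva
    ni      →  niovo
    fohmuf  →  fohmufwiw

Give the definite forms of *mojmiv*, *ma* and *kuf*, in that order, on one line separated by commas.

mojmiva, maovo, kufwiw

The pattern is voicing of the final sound: -wiw when the stem ends in a voiceless consonant (*lamah*, *fohmuf*); -a when the stem ends in a voiced consonant (*pigal*, *nomjiv*); -ovo when the stem ends in a vowel (*hana*, *ni*).
The final sound of *mojmiv* is /v/, which is a voiced consonant, so the suffix is -a, giving *mojmiva*.
*ma*: final sound = /a/, a vowel → -ovo → *maovo*.
Since the final sound of *kuf* is /f/ (a voiceless consonant), it takes -wiw, giving *kufwiw*.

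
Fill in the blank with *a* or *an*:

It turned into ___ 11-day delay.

an

The indefinite article is chosen by the initial *sound* of the following word, not its spelling.
The number *11* is spoken "eleven", beginning with /ɪˈlɛvən/ — a vowel sound.
So the article is *an*: It turned into an 11-day delay.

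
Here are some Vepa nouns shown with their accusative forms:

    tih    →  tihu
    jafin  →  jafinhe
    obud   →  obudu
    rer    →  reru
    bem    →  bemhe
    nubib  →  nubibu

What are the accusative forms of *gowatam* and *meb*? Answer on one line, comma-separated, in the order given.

gowatamhe, mebu

The pattern is nasality of the final consonant: -he when the stem ends in a nasal (*jafin*, *bem*); -u when the stem ends in a non-nasal consonant (*tih*, *obud*, *rer*, *nubib*).
The final consonant of *gowatam* is /m/, which is a nasal, so the suffix is -he, giving *gowatamhe*.
The final consonant of *meb* is /b/, which is non-nasal, so the suffix is -u, giving *mebu*.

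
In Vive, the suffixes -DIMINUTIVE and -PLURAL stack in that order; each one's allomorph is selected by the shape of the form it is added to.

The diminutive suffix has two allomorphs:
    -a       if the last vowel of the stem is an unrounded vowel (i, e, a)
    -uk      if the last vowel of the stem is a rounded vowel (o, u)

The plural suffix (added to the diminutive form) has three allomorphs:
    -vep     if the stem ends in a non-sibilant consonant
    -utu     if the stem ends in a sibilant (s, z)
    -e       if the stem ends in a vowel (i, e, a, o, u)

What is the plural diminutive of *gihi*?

gihiae

Since the last vowel of *gihi* is /i/ (an unrounded vowel), it takes -a, giving *gihia*.
The diminutive form *gihia* — final sound /a/ (a vowel) → -e → *gihiae*.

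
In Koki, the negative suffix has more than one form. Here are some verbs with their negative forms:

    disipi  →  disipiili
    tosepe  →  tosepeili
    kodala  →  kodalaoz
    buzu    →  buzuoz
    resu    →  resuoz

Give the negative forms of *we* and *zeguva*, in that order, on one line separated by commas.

weili, zeguvaoz

Looking at the last vowel of each stem: -ili when the last vowel of the stem is a front vowel (*disipi*, *tosepe*); -oz when the last vowel of the stem is a back vowel (*kodala*, *buzu*, *resu*).
*we* — last vowel /e/ (a front vowel) → -ili → *weili*.
*zeguva* — last vowel /a/ (a back vowel) → -oz → *zeguvaoz*.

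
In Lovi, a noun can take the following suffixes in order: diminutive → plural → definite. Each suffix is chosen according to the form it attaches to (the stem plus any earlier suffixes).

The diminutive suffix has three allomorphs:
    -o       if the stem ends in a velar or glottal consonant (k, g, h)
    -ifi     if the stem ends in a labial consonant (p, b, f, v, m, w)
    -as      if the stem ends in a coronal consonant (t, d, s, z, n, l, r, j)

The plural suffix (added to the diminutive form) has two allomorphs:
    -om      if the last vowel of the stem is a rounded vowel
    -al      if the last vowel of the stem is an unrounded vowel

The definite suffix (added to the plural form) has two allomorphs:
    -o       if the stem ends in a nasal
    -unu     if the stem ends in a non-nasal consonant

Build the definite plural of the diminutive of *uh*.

uhoomo

The final consonant of *uh* is /h/, which is velar/glottal, so the diminutive suffix is -o, giving *uho*.
Since the last vowel of the diminutive form *uho* is /o/ (a rounded vowel), it takes -om, giving *uhoom*.
The plural form *uhoom*: final consonant = /m/, a nasal → -o → *uhoomo*.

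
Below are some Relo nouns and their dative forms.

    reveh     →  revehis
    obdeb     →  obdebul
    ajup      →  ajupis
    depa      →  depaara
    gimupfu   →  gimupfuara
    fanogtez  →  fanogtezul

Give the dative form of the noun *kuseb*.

kusebul

The pattern is voicing of the final sound: -is when the stem ends in a voiceless consonant (*reveh*, *ajup*); -ul when the stem ends in a voiced consonant (*obdeb*, *fanogtez*); -ara when the stem ends in a vowel (*depa*, *gimupfu*).
*kuseb* — final sound /b/ (a voiced consonant) → -ul → *kusebul*.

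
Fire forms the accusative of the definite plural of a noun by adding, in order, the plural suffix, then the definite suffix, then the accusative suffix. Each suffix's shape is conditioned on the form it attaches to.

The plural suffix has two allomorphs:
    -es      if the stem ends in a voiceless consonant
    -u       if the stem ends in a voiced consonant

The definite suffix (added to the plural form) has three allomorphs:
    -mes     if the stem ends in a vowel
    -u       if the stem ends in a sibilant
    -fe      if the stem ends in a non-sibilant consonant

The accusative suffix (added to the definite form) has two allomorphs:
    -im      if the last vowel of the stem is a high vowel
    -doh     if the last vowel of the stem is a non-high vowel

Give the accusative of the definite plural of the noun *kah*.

*kah*: final consonant = /h/, voiceless → -es → *kahes*.
The plural form *kahes*: final sound = /s/, a sibilant → -u → *kahesu*.
The definite form *kahesu* — last vowel /u/ (a high vowel) → -im → *kahesuim*.

kahesuim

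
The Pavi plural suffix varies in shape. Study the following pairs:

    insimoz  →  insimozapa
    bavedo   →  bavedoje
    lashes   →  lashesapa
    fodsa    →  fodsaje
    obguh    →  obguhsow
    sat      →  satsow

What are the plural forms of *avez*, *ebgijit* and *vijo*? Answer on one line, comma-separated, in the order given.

avezapa, ebgijitsow, vijoje

The pattern is sibilance of the final sound: -apa when the stem ends in a sibilant (*insimoz*, *lashes*); -sow when the stem ends in a non-sibilant consonant (*obguh*, *sat*); -je when the stem ends in a vowel (*bavedo*, *fodsa*).
The final sound of *avez* is /z/, which is a sibilant, so the suffix is -apa, giving *avezapa*.
*ebgijit* — final sound /t/ (a non-sibilant consonant) → -sow → *ebgijitsow*.
*vijo* — final sound /o/ (a vowel) → -je → *vijoje*.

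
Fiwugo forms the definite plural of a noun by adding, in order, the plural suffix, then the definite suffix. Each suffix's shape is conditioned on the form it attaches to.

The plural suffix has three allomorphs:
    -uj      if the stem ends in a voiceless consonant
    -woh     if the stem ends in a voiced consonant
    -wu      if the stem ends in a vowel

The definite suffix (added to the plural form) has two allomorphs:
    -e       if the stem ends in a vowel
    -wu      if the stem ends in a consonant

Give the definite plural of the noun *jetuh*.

*jetuh*: final sound = /h/, a voiceless consonant → -uj → *jetuhuj*.
The plural form *jetuhuj*: final sound = /j/, a consonant → -wu → *jetuhujwu*.

jetuhujwu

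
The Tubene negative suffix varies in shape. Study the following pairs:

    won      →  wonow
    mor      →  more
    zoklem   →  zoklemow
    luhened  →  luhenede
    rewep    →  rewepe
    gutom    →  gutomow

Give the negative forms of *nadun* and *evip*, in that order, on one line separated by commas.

nadunow, evipe

Looking at the final consonant of each stem: -ow when the stem ends in a nasal (*won*, *zoklem*, *gutom*); -e when the stem ends in a non-nasal consonant (*mor*, *luhened*, *rewep*).
*nadun*: final consonant = /n/, a nasal → -ow → *nadunow*.
*evip*: final consonant = /p/, non-nasal → -e → *evipe*.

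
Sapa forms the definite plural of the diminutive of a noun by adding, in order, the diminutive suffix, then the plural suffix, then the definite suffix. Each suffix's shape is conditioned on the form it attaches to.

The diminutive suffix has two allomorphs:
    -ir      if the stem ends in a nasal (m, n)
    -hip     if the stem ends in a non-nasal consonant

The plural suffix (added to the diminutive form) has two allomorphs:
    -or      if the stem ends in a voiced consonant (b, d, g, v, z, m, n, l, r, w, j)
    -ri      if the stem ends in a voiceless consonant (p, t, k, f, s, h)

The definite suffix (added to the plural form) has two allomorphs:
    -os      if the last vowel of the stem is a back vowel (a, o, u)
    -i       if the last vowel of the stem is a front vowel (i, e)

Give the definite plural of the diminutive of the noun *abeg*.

The final consonant of *abeg* is /g/, which is non-nasal, so the diminutive suffix is -hip, giving *abeghip*.
Since the final consonant of the diminutive form *abeghip* is /p/ (voiceless), it takes -ri, giving *abeghipri*.
The plural form *abeghipri* — last vowel /i/ (a front vowel) → -i → *abeghiprii*.

abeghiprii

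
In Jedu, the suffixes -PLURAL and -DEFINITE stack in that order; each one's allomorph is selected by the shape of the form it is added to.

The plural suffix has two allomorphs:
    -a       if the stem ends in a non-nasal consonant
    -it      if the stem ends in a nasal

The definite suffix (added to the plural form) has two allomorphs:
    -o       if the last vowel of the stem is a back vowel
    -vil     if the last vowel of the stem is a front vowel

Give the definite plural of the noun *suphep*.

Since the final consonant of *suphep* is /p/ (non-nasal), it takes -a, giving *suphepa*.
The plural form *suphepa* — last vowel /a/ (a back vowel) → -o → *suphepao*.

suphepao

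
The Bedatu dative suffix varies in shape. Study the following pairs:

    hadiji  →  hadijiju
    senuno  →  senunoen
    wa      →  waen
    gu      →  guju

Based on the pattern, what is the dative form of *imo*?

The alternation tracks the last vowel of the stem — -ju when the last vowel of the stem is a high vowel (*hadiji*, *gu*); -en when the last vowel of the stem is a non-high vowel (*senuno*, *wa*).
Since the last vowel of *imo* is /o/ (a non-high vowel), it takes -en, giving *imoen*.

imoen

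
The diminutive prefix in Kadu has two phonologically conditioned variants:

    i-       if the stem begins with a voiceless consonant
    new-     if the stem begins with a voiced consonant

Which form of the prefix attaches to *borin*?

new-

The first consonant of *borin* is /b/, which is voiced, so the prefix is new-.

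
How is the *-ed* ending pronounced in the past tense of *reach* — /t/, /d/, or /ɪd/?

/t/

The stem *reach* ends in a voiceless consonant other than /t/.
The -ed suffix is realized as /ɪd/ after /t, d/; as /t/ after other voiceless consonants; and as /d/ after other voiced sounds.
So -ed on *reach* is pronounced /t/.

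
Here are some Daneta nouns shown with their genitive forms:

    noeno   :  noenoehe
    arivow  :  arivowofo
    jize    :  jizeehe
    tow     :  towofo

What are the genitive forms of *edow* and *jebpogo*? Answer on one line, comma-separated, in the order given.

edowofo, jebpogoehe

Looking at the final sound of each stem: -ofo when the stem ends in a consonant (*arivow*, *tow*); -ehe when the stem ends in a vowel (*noeno*, *jize*).
The final sound of *edow* is /w/, which is a consonant, so the suffix is -ofo, giving *edowofo*.
*jebpogo*: final sound = /o/, a vowel → -ehe → *jebpogoehe*.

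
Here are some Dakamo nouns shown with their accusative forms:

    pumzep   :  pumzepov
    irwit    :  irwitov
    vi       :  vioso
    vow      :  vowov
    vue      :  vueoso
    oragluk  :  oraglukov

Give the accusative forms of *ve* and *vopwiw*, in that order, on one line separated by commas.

veoso, vopwiwov

Looking at the final sound of each stem: -ov when the stem ends in a consonant (*pumzep*, *irwit*, *vow*, *oragluk*); -oso when the stem ends in a vowel (*vi*, *vue*).
The final sound of *ve* is /e/, which is a vowel, so the suffix is -oso, giving *veoso*.
*vopwiw*: final sound = /w/, a consonant → -ov → *vopwiwov*.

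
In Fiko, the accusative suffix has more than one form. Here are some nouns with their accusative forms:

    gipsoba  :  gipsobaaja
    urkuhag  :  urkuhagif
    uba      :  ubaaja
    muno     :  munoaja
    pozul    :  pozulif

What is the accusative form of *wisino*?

The suffix is conditioned by the final sound: -if when the stem ends in a consonant (*urkuhag*, *pozul*); -aja when the stem ends in a vowel (*gipsoba*, *uba*, *muno*).
Since the final sound of *wisino* is /o/ (a vowel), it takes -aja, giving *wisinoaja*.

wisinoaja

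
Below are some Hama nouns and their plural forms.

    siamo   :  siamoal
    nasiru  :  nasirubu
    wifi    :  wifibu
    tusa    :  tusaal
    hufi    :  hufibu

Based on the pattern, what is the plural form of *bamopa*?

bamopaal

The suffix is conditioned by the last vowel: -bu when the last vowel of the stem is a high vowel (*nasiru*, *wifi*, *hufi*); -al when the last vowel of the stem is a non-high vowel (*siamo*, *tusa*).
Since the last vowel of *bamopa* is /a/ (a non-high vowel), it takes -al, giving *bamopaal*.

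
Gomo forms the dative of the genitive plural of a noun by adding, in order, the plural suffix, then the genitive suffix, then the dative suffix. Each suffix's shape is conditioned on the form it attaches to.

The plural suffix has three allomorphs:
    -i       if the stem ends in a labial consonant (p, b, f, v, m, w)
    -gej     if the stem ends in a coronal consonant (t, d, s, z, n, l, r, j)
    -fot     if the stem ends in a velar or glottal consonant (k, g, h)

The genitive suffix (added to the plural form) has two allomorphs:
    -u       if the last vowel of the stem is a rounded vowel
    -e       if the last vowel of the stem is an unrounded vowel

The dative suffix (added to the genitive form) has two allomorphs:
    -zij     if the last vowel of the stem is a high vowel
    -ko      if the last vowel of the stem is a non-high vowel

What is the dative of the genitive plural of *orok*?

orokfotuzij

The final consonant of *orok* is /k/, which is velar/glottal, so the plural suffix is -fot, giving *orokfot*.
The plural form *orokfot*: last vowel = /o/, a rounded vowel → -u → *orokfotu*.
The last vowel of the genitive form *orokfotu* is /u/, which is a high vowel, so the dative suffix is -zij, giving *orokfotuzij*.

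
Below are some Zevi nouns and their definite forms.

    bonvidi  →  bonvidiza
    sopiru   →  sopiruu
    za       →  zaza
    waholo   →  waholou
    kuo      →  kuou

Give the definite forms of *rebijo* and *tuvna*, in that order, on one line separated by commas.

The suffix is conditioned by the last vowel: -u when the last vowel of the stem is a rounded vowel (*sopiru*, *waholo*, *kuo*); -za when the last vowel of the stem is an unrounded vowel (*bonvidi*, *za*).
The last vowel of *rebijo* is /o/, which is a rounded vowel, so the suffix is -u, giving *rebijou*.
*tuvna* — last vowel /a/ (an unrounded vowel) → -za → *tuvnaza*.

rebijou, tuvnaza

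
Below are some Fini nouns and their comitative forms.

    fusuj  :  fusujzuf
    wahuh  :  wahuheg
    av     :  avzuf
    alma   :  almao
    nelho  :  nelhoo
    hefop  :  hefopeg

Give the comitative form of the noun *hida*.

The suffix is conditioned by the final sound: -eg when the stem ends in a voiceless consonant (*wahuh*, *hefop*); -zuf when the stem ends in a voiced consonant (*fusuj*, *av*); -o when the stem ends in a vowel (*alma*, *nelho*).
Since the final sound of *hida* is /a/ (a vowel), it takes -o, giving *hidao*.

hidao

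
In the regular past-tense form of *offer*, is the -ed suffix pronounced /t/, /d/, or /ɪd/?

The stem *offer* ends in a voiced sound other than /d/.
The -ed suffix is realized as /ɪd/ after /t, d/; as /t/ after other voiceless consonants; and as /d/ after other voiced sounds.
So -ed on *offer* is pronounced /d/.

/d/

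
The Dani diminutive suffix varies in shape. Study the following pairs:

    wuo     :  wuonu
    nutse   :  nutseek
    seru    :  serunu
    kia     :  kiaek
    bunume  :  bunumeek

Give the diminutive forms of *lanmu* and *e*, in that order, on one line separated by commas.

The pattern is rounding harmony: -nu when the last vowel of the stem is a rounded vowel (*wuo*, *seru*); -ek when the last vowel of the stem is an unrounded vowel (*nutse*, *kia*, *bunume*).
*lanmu* — last vowel /u/ (a rounded vowel) → -nu → *lanmunu*.
*e*: last vowel = /e/, an unrounded vowel → -ek → *eek*.

lanmunu, eek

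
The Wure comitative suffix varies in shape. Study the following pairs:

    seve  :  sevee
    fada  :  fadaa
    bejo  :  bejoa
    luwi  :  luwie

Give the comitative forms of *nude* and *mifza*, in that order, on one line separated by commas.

The alternation tracks the last vowel of the stem — -e when the last vowel of the stem is a front vowel (*seve*, *luwi*); -a when the last vowel of the stem is a back vowel (*fada*, *bejo*).
*nude* — last vowel /e/ (a front vowel) → -e → *nudee*.
The last vowel of *mifza* is /a/, which is a back vowel, so the suffix is -a, giving *mifzaa*.

nudee, mifzaa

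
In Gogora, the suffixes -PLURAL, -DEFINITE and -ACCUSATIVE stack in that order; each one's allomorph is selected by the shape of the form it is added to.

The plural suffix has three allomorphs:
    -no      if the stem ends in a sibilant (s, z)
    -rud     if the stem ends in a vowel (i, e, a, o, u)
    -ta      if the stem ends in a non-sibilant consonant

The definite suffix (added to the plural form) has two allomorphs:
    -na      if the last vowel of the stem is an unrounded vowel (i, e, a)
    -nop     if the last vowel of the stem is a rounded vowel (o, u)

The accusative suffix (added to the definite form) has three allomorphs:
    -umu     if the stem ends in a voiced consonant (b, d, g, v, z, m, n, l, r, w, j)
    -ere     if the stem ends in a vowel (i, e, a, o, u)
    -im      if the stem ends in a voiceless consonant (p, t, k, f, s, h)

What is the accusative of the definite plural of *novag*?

novagtanaere

*novag*: final sound = /g/, a non-sibilant consonant → -ta → *novagta*.
The last vowel of the plural form *novagta* is /a/, which is an unrounded vowel, so the definite suffix is -na, giving *novagtana*.
The definite form *novagtana*: final sound = /a/, a vowel → -ere → *novagtanaere*.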